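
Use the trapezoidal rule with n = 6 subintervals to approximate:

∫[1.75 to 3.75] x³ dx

f(x) = x³
a = 1.75, b = 3.75, n = 6
h = (b - a)/n = 0.333333

Trapezoidal rule: (h/2)[f(x₀) + 2f(x₁) + 2f(x₂) + ... + f(xₙ)]

x_0 = 1.7500, f(x_0) = 5.359375, coefficient = 1
x_1 = 2.0833, f(x_1) = 9.042245, coefficient = 2
x_2 = 2.4167, f(x_2) = 14.114005, coefficient = 2
x_3 = 2.7500, f(x_3) = 20.796875, coefficient = 2
x_4 = 3.0833, f(x_4) = 29.313079, coefficient = 2
x_5 = 3.4167, f(x_5) = 39.884838, coefficient = 2
x_6 = 3.7500, f(x_6) = 52.734375, coefficient = 1

I ≈ (0.333333/2) × 284.395833 = 47.399306
Exact value: 47.093750
Error: 0.305556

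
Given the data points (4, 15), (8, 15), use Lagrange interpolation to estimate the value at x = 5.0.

Lagrange interpolation formula:
P(x) = Σ yᵢ × Lᵢ(x)
where Lᵢ(x) = Π_{j≠i} (x - xⱼ)/(xᵢ - xⱼ)

L_0(5.0) = (5.0 - 8)/(4 - 8) = 0.750000
L_1(5.0) = (5.0 - 4)/(8 - 4) = 0.250000

P(5.0) = 15×L_0(5.0) + 15×L_1(5.0)
P(5.0) = 15.000000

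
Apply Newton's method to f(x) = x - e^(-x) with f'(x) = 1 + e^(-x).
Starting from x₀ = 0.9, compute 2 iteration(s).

f(x) = x - e^(-x)
f'(x) = 1 + e^(-x)
x₀ = 0.9

Newton-Raphson formula: x_{n+1} = x_n - f(x_n)/f'(x_n)

Iteration 1:
  f(0.900000) = 0.493430
  f'(0.900000) = 1.406570
  x_1 = 0.900000 - 0.493430/1.406570 = 0.549196
Iteration 2:
  f(0.549196) = -0.028218
  f'(0.549196) = 1.577414
  x_2 = 0.549196 - (-0.028218)/1.577414 = 0.567085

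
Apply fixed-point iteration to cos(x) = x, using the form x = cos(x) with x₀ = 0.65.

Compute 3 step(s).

Equation: cos(x) = x
Fixed-point form: x = cos(x)
x₀ = 0.65

x_1 = g(0.650000) = 0.796084
x_2 = g(0.796084) = 0.699511
x_3 = g(0.699511) = 0.765157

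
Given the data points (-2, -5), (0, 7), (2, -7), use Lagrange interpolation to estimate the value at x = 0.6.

Lagrange interpolation formula:
P(x) = Σ yᵢ × Lᵢ(x)
where Lᵢ(x) = Π_{j≠i} (x - xⱼ)/(xᵢ - xⱼ)

L_0(0.6) = (0.6 - 0)/(-2 - 0) × (0.6 - 2)/(-2 - 2) = -0.105000
L_1(0.6) = (0.6 - (-2))/(0 - (-2)) × (0.6 - 2)/(0 - 2) = 0.910000
L_2(0.6) = (0.6 - (-2))/(2 - (-2)) × (0.6 - 0)/(2 - 0) = 0.195000

P(0.6) = (-5)×L_0(0.6) + 7×L_1(0.6) + (-7)×L_2(0.6)
P(0.6) = 5.530000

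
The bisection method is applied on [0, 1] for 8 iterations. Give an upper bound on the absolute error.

Bisection error bound: |error| ≤ (b-a)/2^n
|error| ≤ (1 - 0)/2^8 = 1/2^8
|error| ≤ 0.0039062500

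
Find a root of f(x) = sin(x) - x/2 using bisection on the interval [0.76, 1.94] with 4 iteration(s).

f(x) = sin(x) - x/2
Initial interval: [0.76, 1.94]

Iteration 1:
  c_1 = (0.760000 + 1.940000)/2 = 1.350000
  f(c_1) = f(1.350000) = 0.300723
  f(a) × f(c) ≥ 0, new interval: [1.350000, 1.940000]
Iteration 2:
  c_2 = (1.350000 + 1.940000)/2 = 1.645000
  f(c_2) = f(1.645000) = 0.174748
  f(a) × f(c) ≥ 0, new interval: [1.645000, 1.940000]
Iteration 3:
  c_3 = (1.645000 + 1.940000)/2 = 1.792500
  f(c_3) = f(1.792500) = 0.079274
  f(a) × f(c) ≥ 0, new interval: [1.792500, 1.940000]
Iteration 4:
  c_4 = (1.792500 + 1.940000)/2 = 1.866250
  f(c_4) = f(1.866250) = 0.023545
  f(a) × f(c) ≥ 0, new interval: [1.866250, 1.940000]

After 4 iteration(s), the approximation is c_4 = 1.866250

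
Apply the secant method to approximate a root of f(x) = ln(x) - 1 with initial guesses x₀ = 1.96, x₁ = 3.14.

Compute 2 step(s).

f(x) = ln(x) - 1
x₀ = 1.96, x₁ = 3.14

Secant formula: x_{n+1} = x_n - f(x_n)(x_n - x_{n-1})/(f(x_n) - f(x_{n-1}))

Iteration 1:
  f(1.960000) = -0.327056
  f(3.140000) = 0.144223
  x_2 = 3.140000 - 0.144223×(3.140000 - 1.960000)/(0.144223 - (-0.327056))
       = 2.778891
Iteration 2:
  f(3.140000) = 0.144223
  f(2.778891) = 0.022052
  x_3 = 2.778891 - 0.022052×(2.778891 - 3.140000)/(0.022052 - 0.144223)
       = 2.713711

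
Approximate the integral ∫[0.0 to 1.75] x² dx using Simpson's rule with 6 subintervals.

f(x) = x²
a = 0.0, b = 1.75, n = 6
h = (b - a)/n = 0.291667

Simpson's rule: (h/3)[f(x₀) + 4f(x₁) + 2f(x₂) + ... + f(xₙ)]

x_0 = 0.0000, f(x_0) = 0.000000, coefficient = 1
x_1 = 0.2917, f(x_1) = 0.085069, coefficient = 4
x_2 = 0.5833, f(x_2) = 0.340278, coefficient = 2
x_3 = 0.8750, f(x_3) = 0.765625, coefficient = 4
x_4 = 1.1667, f(x_4) = 1.361111, coefficient = 2
x_5 = 1.4583, f(x_5) = 2.126736, coefficient = 4
x_6 = 1.7500, f(x_6) = 3.062500, coefficient = 1

I ≈ (0.291667/3) × 18.375000 = 1.786458
Exact value: 1.786458
Error: 0.000000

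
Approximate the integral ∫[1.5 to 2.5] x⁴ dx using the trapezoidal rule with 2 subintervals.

f(x) = x⁴
a = 1.5, b = 2.5, n = 2
h = (b - a)/n = 0.500000

Trapezoidal rule: (h/2)[f(x₀) + 2f(x₁) + 2f(x₂) + ... + f(xₙ)]

x_0 = 1.5000, f(x_0) = 5.062500, coefficient = 1
x_1 = 2.0000, f(x_1) = 16.000000, coefficient = 2
x_2 = 2.5000, f(x_2) = 39.062500, coefficient = 1

I ≈ (0.500000/2) × 76.125000 = 19.031250
Exact value: 18.012500
Error: 1.018750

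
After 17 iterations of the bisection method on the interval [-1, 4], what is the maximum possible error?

Bisection error bound: |error| ≤ (b-a)/2^n
|error| ≤ (4 - (-1))/2^17 = 5/2^17
|error| ≤ 0.0000381470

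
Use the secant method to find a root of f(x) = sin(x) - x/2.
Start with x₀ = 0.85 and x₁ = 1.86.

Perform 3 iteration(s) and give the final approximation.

f(x) = sin(x) - x/2
x₀ = 0.85, x₁ = 1.86

Secant formula: x_{n+1} = x_n - f(x_n)(x_n - x_{n-1})/(f(x_n) - f(x_{n-1}))

Iteration 1:
  f(0.850000) = 0.326280
  f(1.860000) = 0.028471
  x_2 = 1.860000 - 0.028471×(1.860000 - 0.850000)/(0.028471 - 0.326280)
       = 1.956558
Iteration 2:
  f(1.860000) = 0.028471
  f(1.956558) = -0.051767
  x_3 = 1.956558 - (-0.051767)×(1.956558 - 1.860000)/(-0.051767 - 0.028471)
       = 1.894262
Iteration 3:
  f(1.956558) = -0.051767
  f(1.894262) = 0.001008
  x_4 = 1.894262 - 0.001008×(1.894262 - 1.956558)/(0.001008 - (-0.051767))
       = 1.895452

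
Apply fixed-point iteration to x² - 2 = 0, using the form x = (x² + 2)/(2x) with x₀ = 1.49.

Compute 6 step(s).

Equation: x² - 2 = 0
Fixed-point form: x = (x² + 2)/(2x)
x₀ = 1.49

x_1 = g(1.490000) = 1.416141
x_2 = g(1.416141) = 1.414215
x_3 = g(1.414215) = 1.414214
x_4 = g(1.414214) = 1.414214
x_5 = g(1.414214) = 1.414214
x_6 = g(1.414214) = 1.414214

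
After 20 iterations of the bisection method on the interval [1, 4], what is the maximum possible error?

Bisection error bound: |error| ≤ (b-a)/2^n
|error| ≤ (4 - 1)/2^20 = 3/2^20
|error| ≤ 0.0000028610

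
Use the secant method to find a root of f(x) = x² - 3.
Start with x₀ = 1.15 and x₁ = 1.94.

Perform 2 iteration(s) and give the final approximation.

f(x) = x² - 3
x₀ = 1.15, x₁ = 1.94

Secant formula: x_{n+1} = x_n - f(x_n)(x_n - x_{n-1})/(f(x_n) - f(x_{n-1}))

Iteration 1:
  f(1.150000) = -1.677500
  f(1.940000) = 0.763600
  x_2 = 1.940000 - 0.763600×(1.940000 - 1.150000)/(0.763600 - (-1.677500))
       = 1.692880
Iteration 2:
  f(1.940000) = 0.763600
  f(1.692880) = -0.134156
  x_3 = 1.692880 - (-0.134156)×(1.692880 - 1.940000)/(-0.134156 - 0.763600)
       = 1.729809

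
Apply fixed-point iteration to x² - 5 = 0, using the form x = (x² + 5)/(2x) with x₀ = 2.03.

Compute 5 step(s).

Equation: x² - 5 = 0
Fixed-point form: x = (x² + 5)/(2x)
x₀ = 2.03

x_1 = g(2.030000) = 2.246527
x_2 = g(2.246527) = 2.236092
x_3 = g(2.236092) = 2.236068
x_4 = g(2.236068) = 2.236068
x_5 = g(2.236068) = 2.236068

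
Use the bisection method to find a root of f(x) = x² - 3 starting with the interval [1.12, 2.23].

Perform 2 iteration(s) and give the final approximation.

f(x) = x² - 3
Initial interval: [1.12, 2.23]

Iteration 1:
  c_1 = (1.120000 + 2.230000)/2 = 1.675000
  f(c_1) = f(1.675000) = -0.194375
  f(a) × f(c) ≥ 0, new interval: [1.675000, 2.230000]
Iteration 2:
  c_2 = (1.675000 + 2.230000)/2 = 1.952500
  f(c_2) = f(1.952500) = 0.812256
  f(a) × f(c) < 0, new interval: [1.675000, 1.952500]

After 2 iteration(s), the approximation is c_2 = 1.952500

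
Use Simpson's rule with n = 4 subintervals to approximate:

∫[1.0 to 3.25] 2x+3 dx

f(x) = 2x+3
a = 1.0, b = 3.25, n = 4
h = (b - a)/n = 0.562500

Simpson's rule: (h/3)[f(x₀) + 4f(x₁) + 2f(x₂) + ... + f(xₙ)]

x_0 = 1.0000, f(x_0) = 5.000000, coefficient = 1
x_1 = 1.5625, f(x_1) = 6.125000, coefficient = 4
x_2 = 2.1250, f(x_2) = 7.250000, coefficient = 2
x_3 = 2.6875, f(x_3) = 8.375000, coefficient = 4
x_4 = 3.2500, f(x_4) = 9.500000, coefficient = 1

I ≈ (0.562500/3) × 87.000000 = 16.312500
Exact value: 16.312500
Error: 0.000000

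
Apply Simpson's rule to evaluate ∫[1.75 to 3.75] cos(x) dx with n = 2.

f(x) = cos(x)
a = 1.75, b = 3.75, n = 2
h = (b - a)/n = 1.000000

Simpson's rule: (h/3)[f(x₀) + 4f(x₁) + 2f(x₂) + ... + f(xₙ)]

x_0 = 1.7500, f(x_0) = -0.178246, coefficient = 1
x_1 = 2.7500, f(x_1) = -0.924302, coefficient = 4
x_2 = 3.7500, f(x_2) = -0.820559, coefficient = 1

I ≈ (1.000000/3) × -4.696015 = -1.565338
Exact value: -1.555547
Error: 0.009791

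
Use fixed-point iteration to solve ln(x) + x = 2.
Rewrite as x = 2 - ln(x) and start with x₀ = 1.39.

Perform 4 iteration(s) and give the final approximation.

Equation: ln(x) + x = 2
Fixed-point form: x = 2 - ln(x)
x₀ = 1.39

x_1 = g(1.390000) = 1.670696
x_2 = g(1.670696) = 1.486760
x_3 = g(1.486760) = 1.603401
x_4 = g(1.603401) = 1.527873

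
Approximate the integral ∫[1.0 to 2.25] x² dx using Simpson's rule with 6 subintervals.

f(x) = x²
a = 1.0, b = 2.25, n = 6
h = (b - a)/n = 0.208333

Simpson's rule: (h/3)[f(x₀) + 4f(x₁) + 2f(x₂) + ... + f(xₙ)]

x_0 = 1.0000, f(x_0) = 1.000000, coefficient = 1
x_1 = 1.2083, f(x_1) = 1.460069, coefficient = 4
x_2 = 1.4167, f(x_2) = 2.006944, coefficient = 2
x_3 = 1.6250, f(x_3) = 2.640625, coefficient = 4
x_4 = 1.8333, f(x_4) = 3.361111, coefficient = 2
x_5 = 2.0417, f(x_5) = 4.168403, coefficient = 4
x_6 = 2.2500, f(x_6) = 5.062500, coefficient = 1

I ≈ (0.208333/3) × 49.875000 = 3.463542
Exact value: 3.463542
Error: 0.000000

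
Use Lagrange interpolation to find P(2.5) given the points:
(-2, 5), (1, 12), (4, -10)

Lagrange interpolation formula:
P(x) = Σ yᵢ × Lᵢ(x)
where Lᵢ(x) = Π_{j≠i} (x - xⱼ)/(xᵢ - xⱼ)

L_0(2.5) = (2.5 - 1)/(-2 - 1) × (2.5 - 4)/(-2 - 4) = -0.125000
L_1(2.5) = (2.5 - (-2))/(1 - (-2)) × (2.5 - 4)/(1 - 4) = 0.750000
L_2(2.5) = (2.5 - (-2))/(4 - (-2)) × (2.5 - 1)/(4 - 1) = 0.375000

P(2.5) = 5×L_0(2.5) + 12×L_1(2.5) + (-10)×L_2(2.5)
P(2.5) = 4.625000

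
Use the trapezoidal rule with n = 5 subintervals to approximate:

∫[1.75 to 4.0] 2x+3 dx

f(x) = 2x+3
a = 1.75, b = 4.0, n = 5
h = (b - a)/n = 0.450000

Trapezoidal rule: (h/2)[f(x₀) + 2f(x₁) + 2f(x₂) + ... + f(xₙ)]

x_0 = 1.7500, f(x_0) = 6.500000, coefficient = 1
x_1 = 2.2000, f(x_1) = 7.400000, coefficient = 2
x_2 = 2.6500, f(x_2) = 8.300000, coefficient = 2
x_3 = 3.1000, f(x_3) = 9.200000, coefficient = 2
x_4 = 3.5500, f(x_4) = 10.100000, coefficient = 2
x_5 = 4.0000, f(x_5) = 11.000000, coefficient = 1

I ≈ (0.450000/2) × 87.500000 = 19.687500
Exact value: 19.687500
Error: 0.000000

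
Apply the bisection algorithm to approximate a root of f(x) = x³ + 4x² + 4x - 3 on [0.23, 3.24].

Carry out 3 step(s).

f(x) = x³ + 4x² + 4x - 3
Initial interval: [0.23, 3.24]

Iteration 1:
  c_1 = (0.230000 + 3.240000)/2 = 1.735000
  f(c_1) = f(1.735000) = 21.203640
  f(a) × f(c) < 0, new interval: [0.230000, 1.735000]
Iteration 2:
  c_2 = (0.230000 + 1.735000)/2 = 0.982500
  f(c_2) = f(0.982500) = 5.739638
  f(a) × f(c) < 0, new interval: [0.230000, 0.982500]
Iteration 3:
  c_3 = (0.230000 + 0.982500)/2 = 0.606250
  f(c_3) = f(0.606250) = 1.117977
  f(a) × f(c) < 0, new interval: [0.230000, 0.606250]

After 3 iteration(s), the approximation is c_3 = 0.606250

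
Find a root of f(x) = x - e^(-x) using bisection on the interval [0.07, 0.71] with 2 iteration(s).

f(x) = x - e^(-x)
Initial interval: [0.07, 0.71]

Iteration 1:
  c_1 = (0.070000 + 0.710000)/2 = 0.390000
  f(c_1) = f(0.390000) = -0.287057
  f(a) × f(c) ≥ 0, new interval: [0.390000, 0.710000]
Iteration 2:
  c_2 = (0.390000 + 0.710000)/2 = 0.550000
  f(c_2) = f(0.550000) = -0.026950
  f(a) × f(c) ≥ 0, new interval: [0.550000, 0.710000]

After 2 iteration(s), the approximation is c_2 = 0.550000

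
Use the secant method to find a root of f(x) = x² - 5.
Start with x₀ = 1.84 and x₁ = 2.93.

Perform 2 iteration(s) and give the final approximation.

f(x) = x² - 5
x₀ = 1.84, x₁ = 2.93

Secant formula: x_{n+1} = x_n - f(x_n)(x_n - x_{n-1})/(f(x_n) - f(x_{n-1}))

Iteration 1:
  f(1.840000) = -1.614400
  f(2.930000) = 3.584900
  x_2 = 2.930000 - 3.584900×(2.930000 - 1.840000)/(3.584900 - (-1.614400))
       = 2.178449
Iteration 2:
  f(2.930000) = 3.584900
  f(2.178449) = -0.254362
  x_3 = 2.178449 - (-0.254362)×(2.178449 - 2.930000)/(-0.254362 - 3.584900)
       = 2.228241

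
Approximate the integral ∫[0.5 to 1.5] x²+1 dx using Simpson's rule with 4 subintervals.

f(x) = x²+1
a = 0.5, b = 1.5, n = 4
h = (b - a)/n = 0.250000

Simpson's rule: (h/3)[f(x₀) + 4f(x₁) + 2f(x₂) + ... + f(xₙ)]

x_0 = 0.5000, f(x_0) = 1.250000, coefficient = 1
x_1 = 0.7500, f(x_1) = 1.562500, coefficient = 4
x_2 = 1.0000, f(x_2) = 2.000000, coefficient = 2
x_3 = 1.2500, f(x_3) = 2.562500, coefficient = 4
x_4 = 1.5000, f(x_4) = 3.250000, coefficient = 1

I ≈ (0.250000/3) × 25.000000 = 2.083333
Exact value: 2.083333
Error: 0.000000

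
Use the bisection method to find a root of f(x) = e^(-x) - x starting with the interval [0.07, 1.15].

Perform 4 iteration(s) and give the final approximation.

f(x) = e^(-x) - x
Initial interval: [0.07, 1.15]

Iteration 1:
  c_1 = (0.070000 + 1.150000)/2 = 0.610000
  f(c_1) = f(0.610000) = -0.066649
  f(a) × f(c) < 0, new interval: [0.070000, 0.610000]
Iteration 2:
  c_2 = (0.070000 + 0.610000)/2 = 0.340000
  f(c_2) = f(0.340000) = 0.371770
  f(a) × f(c) ≥ 0, new interval: [0.340000, 0.610000]
Iteration 3:
  c_3 = (0.340000 + 0.610000)/2 = 0.475000
  f(c_3) = f(0.475000) = 0.146885
  f(a) × f(c) ≥ 0, new interval: [0.475000, 0.610000]
Iteration 4:
  c_4 = (0.475000 + 0.610000)/2 = 0.542500
  f(c_4) = f(0.542500) = 0.038793
  f(a) × f(c) ≥ 0, new interval: [0.542500, 0.610000]

After 4 iteration(s), the approximation is c_4 = 0.542500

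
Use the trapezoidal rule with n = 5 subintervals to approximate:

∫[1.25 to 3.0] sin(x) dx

f(x) = sin(x)
a = 1.25, b = 3.0, n = 5
h = (b - a)/n = 0.350000

Trapezoidal rule: (h/2)[f(x₀) + 2f(x₁) + 2f(x₂) + ... + f(xₙ)]

x_0 = 1.2500, f(x_0) = 0.948985, coefficient = 1
x_1 = 1.6000, f(x_1) = 0.999574, coefficient = 2
x_2 = 1.9500, f(x_2) = 0.928960, coefficient = 2
x_3 = 2.3000, f(x_3) = 0.745705, coefficient = 2
x_4 = 2.6500, f(x_4) = 0.472031, coefficient = 2
x_5 = 3.0000, f(x_5) = 0.141120, coefficient = 1

I ≈ (0.350000/2) × 7.382643 = 1.291962
Exact value: 1.305315
Error: 0.013352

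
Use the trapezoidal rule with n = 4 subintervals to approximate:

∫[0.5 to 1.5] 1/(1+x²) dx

f(x) = 1/(1+x²)
a = 0.5, b = 1.5, n = 4
h = (b - a)/n = 0.250000

Trapezoidal rule: (h/2)[f(x₀) + 2f(x₁) + 2f(x₂) + ... + f(xₙ)]

x_0 = 0.5000, f(x_0) = 0.800000, coefficient = 1
x_1 = 0.7500, f(x_1) = 0.640000, coefficient = 2
x_2 = 1.0000, f(x_2) = 0.500000, coefficient = 2
x_3 = 1.2500, f(x_3) = 0.390244, coefficient = 2
x_4 = 1.5000, f(x_4) = 0.307692, coefficient = 1

I ≈ (0.250000/2) × 4.168180 = 0.521023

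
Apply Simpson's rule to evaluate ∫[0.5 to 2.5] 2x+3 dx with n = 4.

f(x) = 2x+3
a = 0.5, b = 2.5, n = 4
h = (b - a)/n = 0.500000

Simpson's rule: (h/3)[f(x₀) + 4f(x₁) + 2f(x₂) + ... + f(xₙ)]

x_0 = 0.5000, f(x_0) = 4.000000, coefficient = 1
x_1 = 1.0000, f(x_1) = 5.000000, coefficient = 4
x_2 = 1.5000, f(x_2) = 6.000000, coefficient = 2
x_3 = 2.0000, f(x_3) = 7.000000, coefficient = 4
x_4 = 2.5000, f(x_4) = 8.000000, coefficient = 1

I ≈ (0.500000/3) × 72.000000 = 12.000000
Exact value: 12.000000
Error: 0.000000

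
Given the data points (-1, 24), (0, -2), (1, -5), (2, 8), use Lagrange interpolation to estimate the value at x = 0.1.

Lagrange interpolation formula:
P(x) = Σ yᵢ × Lᵢ(x)
where Lᵢ(x) = Π_{j≠i} (x - xⱼ)/(xᵢ - xⱼ)

L_0(0.1) = (0.1 - 0)/(-1 - 0) × (0.1 - 1)/(-1 - 1) × (0.1 - 2)/(-1 - 2) = -0.028500
L_1(0.1) = (0.1 - (-1))/(0 - (-1)) × (0.1 - 1)/(0 - 1) × (0.1 - 2)/(0 - 2) = 0.940500
L_2(0.1) = (0.1 - (-1))/(1 - (-1)) × (0.1 - 0)/(1 - 0) × (0.1 - 2)/(1 - 2) = 0.104500
L_3(0.1) = (0.1 - (-1))/(2 - (-1)) × (0.1 - 0)/(2 - 0) × (0.1 - 1)/(2 - 1) = -0.016500

P(0.1) = 24×L_0(0.1) + (-2)×L_1(0.1) + (-5)×L_2(0.1) + 8×L_3(0.1)
P(0.1) = -3.219500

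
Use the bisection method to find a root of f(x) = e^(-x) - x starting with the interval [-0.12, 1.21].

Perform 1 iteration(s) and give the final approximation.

f(x) = e^(-x) - x
Initial interval: [-0.12, 1.21]

Iteration 1:
  c_1 = (-0.120000 + 1.210000)/2 = 0.545000
  f(c_1) = f(0.545000) = 0.034842
  f(a) × f(c) ≥ 0, new interval: [0.545000, 1.210000]

After 1 iteration(s), the approximation is c_1 = 0.545000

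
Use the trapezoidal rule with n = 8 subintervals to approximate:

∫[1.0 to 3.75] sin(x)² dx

f(x) = sin(x)²
a = 1.0, b = 3.75, n = 8
h = (b - a)/n = 0.343750

Trapezoidal rule: (h/2)[f(x₀) + 2f(x₁) + 2f(x₂) + ... + f(xₙ)]

x_0 = 1.0000, f(x_0) = 0.708073, coefficient = 1
x_1 = 1.3438, f(x_1) = 0.949330, coefficient = 2
x_2 = 1.6875, f(x_2) = 0.986442, coefficient = 2
x_3 = 2.0312, f(x_3) = 0.802549, coefficient = 2
x_4 = 2.3750, f(x_4) = 0.481199, coefficient = 2
x_5 = 2.7188, f(x_5) = 0.168391, coefficient = 2
x_6 = 3.0625, f(x_6) = 0.006243, coefficient = 2
x_7 = 3.4062, f(x_7) = 0.068423, coefficient = 2
x_8 = 3.7500, f(x_8) = 0.326682, coefficient = 1

I ≈ (0.343750/2) × 7.959908 = 1.368109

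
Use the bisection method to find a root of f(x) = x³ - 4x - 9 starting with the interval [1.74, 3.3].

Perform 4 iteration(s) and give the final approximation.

f(x) = x³ - 4x - 9
Initial interval: [1.74, 3.3]

Iteration 1:
  c_1 = (1.740000 + 3.300000)/2 = 2.520000
  f(c_1) = f(2.520000) = -3.076992
  f(a) × f(c) ≥ 0, new interval: [2.520000, 3.300000]
Iteration 2:
  c_2 = (2.520000 + 3.300000)/2 = 2.910000
  f(c_2) = f(2.910000) = 4.002171
  f(a) × f(c) < 0, new interval: [2.520000, 2.910000]
Iteration 3:
  c_3 = (2.520000 + 2.910000)/2 = 2.715000
  f(c_3) = f(2.715000) = 0.152876
  f(a) × f(c) < 0, new interval: [2.520000, 2.715000]
Iteration 4:
  c_4 = (2.520000 + 2.715000)/2 = 2.617500
  f(c_4) = f(2.617500) = -1.536706
  f(a) × f(c) ≥ 0, new interval: [2.617500, 2.715000]

After 4 iteration(s), the approximation is c_4 = 2.617500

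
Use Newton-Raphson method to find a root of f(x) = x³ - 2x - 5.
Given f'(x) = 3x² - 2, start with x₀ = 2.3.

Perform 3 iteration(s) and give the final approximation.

f(x) = x³ - 2x - 5
f'(x) = 3x² - 2
x₀ = 2.3

Newton-Raphson formula: x_{n+1} = x_n - f(x_n)/f'(x_n)

Iteration 1:
  f(2.300000) = 2.567000
  f'(2.300000) = 13.870000
  x_1 = 2.300000 - 2.567000/13.870000 = 2.114924
Iteration 2:
  f(2.114924) = 0.230006
  f'(2.114924) = 11.418714
  x_2 = 2.114924 - 0.230006/11.418714 = 2.094781
Iteration 3:
  f(2.094781) = 0.002566
  f'(2.094781) = 11.164327
  x_3 = 2.094781 - 0.002566/11.164327 = 2.094552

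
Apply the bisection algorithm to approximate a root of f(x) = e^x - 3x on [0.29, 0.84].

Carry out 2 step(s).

f(x) = e^x - 3x
Initial interval: [0.29, 0.84]

Iteration 1:
  c_1 = (0.290000 + 0.840000)/2 = 0.565000
  f(c_1) = f(0.565000) = 0.064448
  f(a) × f(c) ≥ 0, new interval: [0.565000, 0.840000]
Iteration 2:
  c_2 = (0.565000 + 0.840000)/2 = 0.702500
  f(c_2) = f(0.702500) = -0.088707
  f(a) × f(c) < 0, new interval: [0.565000, 0.702500]

After 2 iteration(s), the approximation is c_2 = 0.702500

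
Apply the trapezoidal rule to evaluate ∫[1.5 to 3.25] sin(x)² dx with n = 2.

f(x) = sin(x)²
a = 1.5, b = 3.25, n = 2
h = (b - a)/n = 0.875000

Trapezoidal rule: (h/2)[f(x₀) + 2f(x₁) + 2f(x₂) + ... + f(xₙ)]

x_0 = 1.5000, f(x_0) = 0.994996, coefficient = 1
x_1 = 2.3750, f(x_1) = 0.481199, coefficient = 2
x_2 = 3.2500, f(x_2) = 0.011706, coefficient = 1

I ≈ (0.875000/2) × 1.969100 = 0.861481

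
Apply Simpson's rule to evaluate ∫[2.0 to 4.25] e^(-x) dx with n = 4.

f(x) = e^(-x)
a = 2.0, b = 4.25, n = 4
h = (b - a)/n = 0.562500

Simpson's rule: (h/3)[f(x₀) + 4f(x₁) + 2f(x₂) + ... + f(xₙ)]

x_0 = 2.0000, f(x_0) = 0.135335, coefficient = 1
x_1 = 2.5625, f(x_1) = 0.077112, coefficient = 4
x_2 = 3.1250, f(x_2) = 0.043937, coefficient = 2
x_3 = 3.6875, f(x_3) = 0.025035, coefficient = 4
x_4 = 4.2500, f(x_4) = 0.014264, coefficient = 1

I ≈ (0.562500/3) × 0.646058 = 0.121136
Exact value: 0.121071
Error: 0.000065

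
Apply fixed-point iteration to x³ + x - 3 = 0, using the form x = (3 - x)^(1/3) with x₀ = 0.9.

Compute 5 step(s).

Equation: x³ + x - 3 = 0
Fixed-point form: x = (3 - x)^(1/3)
x₀ = 0.9

x_1 = g(0.900000) = 1.280579
x_2 = g(1.280579) = 1.198011
x_3 = g(1.198011) = 1.216888
x_4 = g(1.216888) = 1.212624
x_5 = g(1.212624) = 1.213590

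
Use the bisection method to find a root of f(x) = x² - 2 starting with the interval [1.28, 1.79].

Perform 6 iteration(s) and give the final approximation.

f(x) = x² - 2
Initial interval: [1.28, 1.79]

Iteration 1:
  c_1 = (1.280000 + 1.790000)/2 = 1.535000
  f(c_1) = f(1.535000) = 0.356225
  f(a) × f(c) < 0, new interval: [1.280000, 1.535000]
Iteration 2:
  c_2 = (1.280000 + 1.535000)/2 = 1.407500
  f(c_2) = f(1.407500) = -0.018944
  f(a) × f(c) ≥ 0, new interval: [1.407500, 1.535000]
Iteration 3:
  c_3 = (1.407500 + 1.535000)/2 = 1.471250
  f(c_3) = f(1.471250) = 0.164577
  f(a) × f(c) < 0, new interval: [1.407500, 1.471250]
Iteration 4:
  c_4 = (1.407500 + 1.471250)/2 = 1.439375
  f(c_4) = f(1.439375) = 0.071800
  f(a) × f(c) < 0, new interval: [1.407500, 1.439375]
Iteration 5:
  c_5 = (1.407500 + 1.439375)/2 = 1.423438
  f(c_5) = f(1.423438) = 0.026174
  f(a) × f(c) < 0, new interval: [1.407500, 1.423438]
Iteration 6:
  c_6 = (1.407500 + 1.423438)/2 = 1.415469
  f(c_6) = f(1.415469) = 0.003552
  f(a) × f(c) < 0, new interval: [1.407500, 1.415469]

After 6 iteration(s), the approximation is c_6 = 1.415469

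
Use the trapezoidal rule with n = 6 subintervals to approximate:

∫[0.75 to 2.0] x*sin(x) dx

f(x) = x*sin(x)
a = 0.75, b = 2.0, n = 6
h = (b - a)/n = 0.208333

Trapezoidal rule: (h/2)[f(x₀) + 2f(x₁) + 2f(x₂) + ... + f(xₙ)]

x_0 = 0.7500, f(x_0) = 0.511229, coefficient = 1
x_1 = 0.9583, f(x_1) = 0.784141, coefficient = 2
x_2 = 1.1667, f(x_2) = 1.072686, coefficient = 2
x_3 = 1.3750, f(x_3) = 1.348728, coefficient = 2
x_4 = 1.5833, f(x_4) = 1.583209, coefficient = 2
x_5 = 1.7917, f(x_5) = 1.748142, coefficient = 2
x_6 = 2.0000, f(x_6) = 1.818595, coefficient = 1

I ≈ (0.208333/2) × 15.403636 = 1.604545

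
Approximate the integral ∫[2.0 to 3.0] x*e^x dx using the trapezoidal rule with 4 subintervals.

f(x) = x*e^x
a = 2.0, b = 3.0, n = 4
h = (b - a)/n = 0.250000

Trapezoidal rule: (h/2)[f(x₀) + 2f(x₁) + 2f(x₂) + ... + f(xₙ)]

x_0 = 2.0000, f(x_0) = 14.778112, coefficient = 1
x_1 = 2.2500, f(x_1) = 21.347406, coefficient = 2
x_2 = 2.5000, f(x_2) = 30.456235, coefficient = 2
x_3 = 2.7500, f(x_3) = 43.017238, coefficient = 2
x_4 = 3.0000, f(x_4) = 60.256611, coefficient = 1

I ≈ (0.250000/2) × 264.676479 = 33.084560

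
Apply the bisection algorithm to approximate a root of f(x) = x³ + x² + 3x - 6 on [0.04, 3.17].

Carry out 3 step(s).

f(x) = x³ + x² + 3x - 6
Initial interval: [0.04, 3.17]

Iteration 1:
  c_1 = (0.040000 + 3.170000)/2 = 1.605000
  f(c_1) = f(1.605000) = 5.525545
  f(a) × f(c) < 0, new interval: [0.040000, 1.605000]
Iteration 2:
  c_2 = (0.040000 + 1.605000)/2 = 0.822500
  f(c_2) = f(0.822500) = -2.299567
  f(a) × f(c) ≥ 0, new interval: [0.822500, 1.605000]
Iteration 3:
  c_3 = (0.822500 + 1.605000)/2 = 1.213750
  f(c_3) = f(1.213750) = 0.902522
  f(a) × f(c) < 0, new interval: [0.822500, 1.213750]

After 3 iteration(s), the approximation is c_3 = 1.213750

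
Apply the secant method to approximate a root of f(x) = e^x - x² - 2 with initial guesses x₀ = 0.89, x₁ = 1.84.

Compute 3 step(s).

f(x) = e^x - x² - 2
x₀ = 0.89, x₁ = 1.84

Secant formula: x_{n+1} = x_n - f(x_n)(x_n - x_{n-1})/(f(x_n) - f(x_{n-1}))

Iteration 1:
  f(0.890000) = -0.356970
  f(1.840000) = 0.910938
  x_2 = 1.840000 - 0.910938×(1.840000 - 0.890000)/(0.910938 - (-0.356970))
       = 1.157466
Iteration 2:
  f(1.840000) = 0.910938
  f(1.157466) = -0.157868
  x_3 = 1.157466 - (-0.157868)×(1.157466 - 1.840000)/(-0.157868 - 0.910938)
       = 1.258279
Iteration 3:
  f(1.157466) = -0.157868
  f(1.258279) = -0.063906
  x_4 = 1.258279 - (-0.063906)×(1.258279 - 1.157466)/(-0.063906 - (-0.157868))
       = 1.326846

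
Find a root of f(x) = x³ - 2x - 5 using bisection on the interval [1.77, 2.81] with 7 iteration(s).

f(x) = x³ - 2x - 5
Initial interval: [1.77, 2.81]

Iteration 1:
  c_1 = (1.770000 + 2.810000)/2 = 2.290000
  f(c_1) = f(2.290000) = 2.428989
  f(a) × f(c) < 0, new interval: [1.770000, 2.290000]
Iteration 2:
  c_2 = (1.770000 + 2.290000)/2 = 2.030000
  f(c_2) = f(2.030000) = -0.694573
  f(a) × f(c) ≥ 0, new interval: [2.030000, 2.290000]
Iteration 3:
  c_3 = (2.030000 + 2.290000)/2 = 2.160000
  f(c_3) = f(2.160000) = 0.757696
  f(a) × f(c) < 0, new interval: [2.030000, 2.160000]
Iteration 4:
  c_4 = (2.030000 + 2.160000)/2 = 2.095000
  f(c_4) = f(2.095000) = 0.005007
  f(a) × f(c) < 0, new interval: [2.030000, 2.095000]
Iteration 5:
  c_5 = (2.030000 + 2.095000)/2 = 2.062500
  f(c_5) = f(2.062500) = -0.351318
  f(a) × f(c) ≥ 0, new interval: [2.062500, 2.095000]
Iteration 6:
  c_6 = (2.062500 + 2.095000)/2 = 2.078750
  f(c_6) = f(2.078750) = -0.174802
  f(a) × f(c) ≥ 0, new interval: [2.078750, 2.095000]
Iteration 7:
  c_7 = (2.078750 + 2.095000)/2 = 2.086875
  f(c_7) = f(2.086875) = -0.085311
  f(a) × f(c) ≥ 0, new interval: [2.086875, 2.095000]

After 7 iteration(s), the approximation is c_7 = 2.086875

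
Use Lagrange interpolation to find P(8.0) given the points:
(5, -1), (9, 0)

Lagrange interpolation formula:
P(x) = Σ yᵢ × Lᵢ(x)
where Lᵢ(x) = Π_{j≠i} (x - xⱼ)/(xᵢ - xⱼ)

L_0(8.0) = (8.0 - 9)/(5 - 9) = 0.250000
L_1(8.0) = (8.0 - 5)/(9 - 5) = 0.750000

P(8.0) = (-1)×L_0(8.0) + 0×L_1(8.0)
P(8.0) = -0.250000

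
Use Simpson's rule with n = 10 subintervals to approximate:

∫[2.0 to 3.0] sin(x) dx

f(x) = sin(x)
a = 2.0, b = 3.0, n = 10
h = (b - a)/n = 0.100000

Simpson's rule: (h/3)[f(x₀) + 4f(x₁) + 2f(x₂) + ... + f(xₙ)]

x_0 = 2.0000, f(x_0) = 0.909297, coefficient = 1
x_1 = 2.1000, f(x_1) = 0.863209, coefficient = 4
x_2 = 2.2000, f(x_2) = 0.808496, coefficient = 2
x_3 = 2.3000, f(x_3) = 0.745705, coefficient = 4
x_4 = 2.4000, f(x_4) = 0.675463, coefficient = 2
x_5 = 2.5000, f(x_5) = 0.598472, coefficient = 4
x_6 = 2.6000, f(x_6) = 0.515501, coefficient = 2
x_7 = 2.7000, f(x_7) = 0.427380, coefficient = 4
x_8 = 2.8000, f(x_8) = 0.334988, coefficient = 2
x_9 = 2.9000, f(x_9) = 0.239249, coefficient = 4
x_10 = 3.0000, f(x_10) = 0.141120, coefficient = 1

I ≈ (0.100000/3) × 17.215379 = 0.573846
Exact value: 0.573846
Error: 0.000000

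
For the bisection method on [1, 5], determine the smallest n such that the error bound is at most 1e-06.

We need (b-a)/2^n ≤ 1e-06
(5 - 1)/2^n ≤ 1e-06
4/2^n ≤ 1e-06
2^n ≥ 4000000
n ≥ log₂(4000000) = 21.93
n ≥ 22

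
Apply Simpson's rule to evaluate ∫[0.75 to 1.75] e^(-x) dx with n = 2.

f(x) = e^(-x)
a = 0.75, b = 1.75, n = 2
h = (b - a)/n = 0.500000

Simpson's rule: (h/3)[f(x₀) + 4f(x₁) + 2f(x₂) + ... + f(xₙ)]

x_0 = 0.7500, f(x_0) = 0.472367, coefficient = 1
x_1 = 1.2500, f(x_1) = 0.286505, coefficient = 4
x_2 = 1.7500, f(x_2) = 0.173774, coefficient = 1

I ≈ (0.500000/3) × 1.792160 = 0.298693
Exact value: 0.298593
Error: 0.000101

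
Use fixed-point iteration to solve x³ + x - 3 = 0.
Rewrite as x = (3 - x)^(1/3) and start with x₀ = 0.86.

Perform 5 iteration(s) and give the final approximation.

Equation: x³ + x - 3 = 0
Fixed-point form: x = (3 - x)^(1/3)
x₀ = 0.86

x_1 = g(0.860000) = 1.288659
x_2 = g(1.288659) = 1.196131
x_3 = g(1.196131) = 1.217311
x_4 = g(1.217311) = 1.212528
x_5 = g(1.212528) = 1.213612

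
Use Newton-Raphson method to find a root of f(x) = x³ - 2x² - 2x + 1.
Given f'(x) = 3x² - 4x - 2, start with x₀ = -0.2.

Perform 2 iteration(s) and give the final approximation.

f(x) = x³ - 2x² - 2x + 1
f'(x) = 3x² - 4x - 2
x₀ = -0.2

Newton-Raphson formula: x_{n+1} = x_n - f(x_n)/f'(x_n)

Iteration 1:
  f(-0.200000) = 1.312000
  f'(-0.200000) = -1.080000
  x_1 = -0.200000 - 1.312000/(-1.080000) = 1.014815
Iteration 2:
  f(1.014815) = -2.044222
  f'(1.014815) = -2.969712
  x_2 = 1.014815 - (-2.044222)/(-2.969712) = 0.326458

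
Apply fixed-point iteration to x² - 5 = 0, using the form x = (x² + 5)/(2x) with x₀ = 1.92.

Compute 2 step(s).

Equation: x² - 5 = 0
Fixed-point form: x = (x² + 5)/(2x)
x₀ = 1.92

x_1 = g(1.920000) = 2.262083
x_2 = g(2.262083) = 2.236218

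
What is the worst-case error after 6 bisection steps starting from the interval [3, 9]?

Bisection error bound: |error| ≤ (b-a)/2^n
|error| ≤ (9 - 3)/2^6 = 6/2^6
|error| ≤ 0.0937500000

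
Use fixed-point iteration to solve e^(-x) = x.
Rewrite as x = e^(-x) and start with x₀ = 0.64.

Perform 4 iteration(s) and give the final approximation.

Equation: e^(-x) = x
Fixed-point form: x = e^(-x)
x₀ = 0.64

x_1 = g(0.640000) = 0.527292
x_2 = g(0.527292) = 0.590201
x_3 = g(0.590201) = 0.554216
x_4 = g(0.554216) = 0.574523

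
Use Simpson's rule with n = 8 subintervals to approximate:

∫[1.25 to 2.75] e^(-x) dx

f(x) = e^(-x)
a = 1.25, b = 2.75, n = 8
h = (b - a)/n = 0.187500

Simpson's rule: (h/3)[f(x₀) + 4f(x₁) + 2f(x₂) + ... + f(xₙ)]

x_0 = 1.2500, f(x_0) = 0.286505, coefficient = 1
x_1 = 1.4375, f(x_1) = 0.237521, coefficient = 4
x_2 = 1.6250, f(x_2) = 0.196912, coefficient = 2
x_3 = 1.8125, f(x_3) = 0.163246, coefficient = 4
x_4 = 2.0000, f(x_4) = 0.135335, coefficient = 2
x_5 = 2.1875, f(x_5) = 0.112197, coefficient = 4
x_6 = 2.3750, f(x_6) = 0.093014, coefficient = 2
x_7 = 2.5625, f(x_7) = 0.077112, coefficient = 4
x_8 = 2.7500, f(x_8) = 0.063928, coefficient = 1

I ≈ (0.187500/3) × 3.561255 = 0.222578
Exact value: 0.222577
Error: 0.000002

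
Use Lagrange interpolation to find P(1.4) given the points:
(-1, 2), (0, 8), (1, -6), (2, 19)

Lagrange interpolation formula:
P(x) = Σ yᵢ × Lᵢ(x)
where Lᵢ(x) = Π_{j≠i} (x - xⱼ)/(xᵢ - xⱼ)

L_0(1.4) = (1.4 - 0)/(-1 - 0) × (1.4 - 1)/(-1 - 1) × (1.4 - 2)/(-1 - 2) = 0.056000
L_1(1.4) = (1.4 - (-1))/(0 - (-1)) × (1.4 - 1)/(0 - 1) × (1.4 - 2)/(0 - 2) = -0.288000
L_2(1.4) = (1.4 - (-1))/(1 - (-1)) × (1.4 - 0)/(1 - 0) × (1.4 - 2)/(1 - 2) = 1.008000
L_3(1.4) = (1.4 - (-1))/(2 - (-1)) × (1.4 - 0)/(2 - 0) × (1.4 - 1)/(2 - 1) = 0.224000

P(1.4) = 2×L_0(1.4) + 8×L_1(1.4) + (-6)×L_2(1.4) + 19×L_3(1.4)
P(1.4) = -3.984000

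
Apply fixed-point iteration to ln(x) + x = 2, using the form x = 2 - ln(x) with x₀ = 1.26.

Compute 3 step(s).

Equation: ln(x) + x = 2
Fixed-point form: x = 2 - ln(x)
x₀ = 1.26

x_1 = g(1.260000) = 1.768888
x_2 = g(1.768888) = 1.429649
x_3 = g(1.429649) = 1.642571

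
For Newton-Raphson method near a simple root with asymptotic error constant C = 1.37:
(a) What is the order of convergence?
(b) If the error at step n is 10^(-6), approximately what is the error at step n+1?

(a) Newton-Raphson has quadratic (order 2) convergence near simple roots.
    This means |e_{n+1}| ≈ C|e_n|².

(b) With |e_n| = 10^(-6) and C = 1.37:
    |e_{n+1}| ≈ 1.37 × (10^(-6))² = 1.37 × 10^(-12)

(a) 2 (quadratic); (b) |e_{n+1}| ≈ 1.370e-12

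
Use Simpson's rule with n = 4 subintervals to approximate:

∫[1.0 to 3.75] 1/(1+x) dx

f(x) = 1/(1+x)
a = 1.0, b = 3.75, n = 4
h = (b - a)/n = 0.687500

Simpson's rule: (h/3)[f(x₀) + 4f(x₁) + 2f(x₂) + ... + f(xₙ)]

x_0 = 1.0000, f(x_0) = 0.500000, coefficient = 1
x_1 = 1.6875, f(x_1) = 0.372093, coefficient = 4
x_2 = 2.3750, f(x_2) = 0.296296, coefficient = 2
x_3 = 3.0625, f(x_3) = 0.246154, coefficient = 4
x_4 = 3.7500, f(x_4) = 0.210526, coefficient = 1

I ≈ (0.687500/3) × 3.776106 = 0.865358
Exact value: 0.864997
Error: 0.000360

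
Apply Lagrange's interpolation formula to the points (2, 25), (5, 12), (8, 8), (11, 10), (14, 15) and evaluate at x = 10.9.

Lagrange interpolation formula:
P(x) = Σ yᵢ × Lᵢ(x)
where Lᵢ(x) = Π_{j≠i} (x - xⱼ)/(xᵢ - xⱼ)

L_0(10.9) = (10.9 - 5)/(2 - 5) × (10.9 - 8)/(2 - 8) × (10.9 - 11)/(2 - 11) × (10.9 - 14)/(2 - 14) = 0.002728
L_1(10.9) = (10.9 - 2)/(5 - 2) × (10.9 - 8)/(5 - 8) × (10.9 - 11)/(5 - 11) × (10.9 - 14)/(5 - 14) = -0.016463
L_2(10.9) = (10.9 - 2)/(8 - 2) × (10.9 - 5)/(8 - 5) × (10.9 - 11)/(8 - 11) × (10.9 - 14)/(8 - 14) = 0.050241
L_3(10.9) = (10.9 - 2)/(11 - 2) × (10.9 - 5)/(11 - 5) × (10.9 - 8)/(11 - 8) × (10.9 - 14)/(11 - 14) = 0.971327
L_4(10.9) = (10.9 - 2)/(14 - 2) × (10.9 - 5)/(14 - 5) × (10.9 - 8)/(14 - 8) × (10.9 - 11)/(14 - 11) = -0.007833

P(10.9) = 25×L_0(10.9) + 12×L_1(10.9) + 8×L_2(10.9) + 10×L_3(10.9) + 15×L_4(10.9)
P(10.9) = 9.868352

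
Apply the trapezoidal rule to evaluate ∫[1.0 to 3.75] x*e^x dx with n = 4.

f(x) = x*e^x
a = 1.0, b = 3.75, n = 4
h = (b - a)/n = 0.687500

Trapezoidal rule: (h/2)[f(x₀) + 2f(x₁) + 2f(x₂) + ... + f(xₙ)]

x_0 = 1.0000, f(x_0) = 2.718282, coefficient = 1
x_1 = 1.6875, f(x_1) = 9.122539, coefficient = 2
x_2 = 2.3750, f(x_2) = 25.533656, coefficient = 2
x_3 = 3.0625, f(x_3) = 65.479137, coefficient = 2
x_4 = 3.7500, f(x_4) = 159.454058, coefficient = 1

I ≈ (0.687500/2) × 362.443004 = 124.589783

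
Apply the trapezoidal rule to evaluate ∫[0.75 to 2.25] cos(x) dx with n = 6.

f(x) = cos(x)
a = 0.75, b = 2.25, n = 6
h = (b - a)/n = 0.250000

Trapezoidal rule: (h/2)[f(x₀) + 2f(x₁) + 2f(x₂) + ... + f(xₙ)]

x_0 = 0.7500, f(x_0) = 0.731689, coefficient = 1
x_1 = 1.0000, f(x_1) = 0.540302, coefficient = 2
x_2 = 1.2500, f(x_2) = 0.315322, coefficient = 2
x_3 = 1.5000, f(x_3) = 0.070737, coefficient = 2
x_4 = 1.7500, f(x_4) = -0.178246, coefficient = 2
x_5 = 2.0000, f(x_5) = -0.416147, coefficient = 2
x_6 = 2.2500, f(x_6) = -0.628174, coefficient = 1

I ≈ (0.250000/2) × 0.767453 = 0.095932
Exact value: 0.096434
Error: 0.000503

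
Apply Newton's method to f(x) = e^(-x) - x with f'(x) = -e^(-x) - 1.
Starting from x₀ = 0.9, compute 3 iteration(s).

f(x) = e^(-x) - x
f'(x) = -e^(-x) - 1
x₀ = 0.9

Newton-Raphson formula: x_{n+1} = x_n - f(x_n)/f'(x_n)

Iteration 1:
  f(0.900000) = -0.493430
  f'(0.900000) = -1.406570
  x_1 = 0.900000 - (-0.493430)/(-1.406570) = 0.549196
Iteration 2:
  f(0.549196) = 0.028218
  f'(0.549196) = -1.577414
  x_2 = 0.549196 - 0.028218/(-1.577414) = 0.567085
Iteration 3:
  f(0.567085) = 0.000092
  f'(0.567085) = -1.567177
  x_3 = 0.567085 - 0.000092/(-1.567177) = 0.567143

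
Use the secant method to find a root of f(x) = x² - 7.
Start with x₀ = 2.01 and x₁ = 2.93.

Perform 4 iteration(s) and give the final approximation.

f(x) = x² - 7
x₀ = 2.01, x₁ = 2.93

Secant formula: x_{n+1} = x_n - f(x_n)(x_n - x_{n-1})/(f(x_n) - f(x_{n-1}))

Iteration 1:
  f(2.010000) = -2.959900
  f(2.930000) = 1.584900
  x_2 = 2.930000 - 1.584900×(2.930000 - 2.010000)/(1.584900 - (-2.959900))
       = 2.609170
Iteration 2:
  f(2.930000) = 1.584900
  f(2.609170) = -0.192232
  x_3 = 2.609170 - (-0.192232)×(2.609170 - 2.930000)/(-0.192232 - 1.584900)
       = 2.643874
Iteration 3:
  f(2.609170) = -0.192232
  f(2.643874) = -0.009930
  x_4 = 2.643874 - (-0.009930)×(2.643874 - 2.609170)/(-0.009930 - (-0.192232))
       = 2.645764
Iteration 4:
  f(2.643874) = -0.009930
  f(2.645764) = 0.000069
  x_5 = 2.645764 - 0.000069×(2.645764 - 2.643874)/(0.000069 - (-0.009930))
       = 2.645751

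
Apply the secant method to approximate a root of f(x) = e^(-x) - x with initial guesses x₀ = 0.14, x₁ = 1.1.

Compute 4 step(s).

f(x) = e^(-x) - x
x₀ = 0.14, x₁ = 1.1

Secant formula: x_{n+1} = x_n - f(x_n)(x_n - x_{n-1})/(f(x_n) - f(x_{n-1}))

Iteration 1:
  f(0.140000) = 0.729358
  f(1.100000) = -0.767129
  x_2 = 1.100000 - (-0.767129)×(1.100000 - 0.140000)/(-0.767129 - 0.729358)
       = 0.607885
Iteration 2:
  f(1.100000) = -0.767129
  f(0.607885) = -0.063384
  x_3 = 0.607885 - (-0.063384)×(0.607885 - 1.100000)/(-0.063384 - (-0.767129))
       = 0.563562
Iteration 3:
  f(0.607885) = -0.063384
  f(0.563562) = 0.005616
  x_4 = 0.563562 - 0.005616×(0.563562 - 0.607885)/(0.005616 - (-0.063384))
       = 0.567170
Iteration 4:
  f(0.563562) = 0.005616
  f(0.567170) = -0.000041
  x_5 = 0.567170 - (-0.000041)×(0.567170 - 0.563562)/(-0.000041 - 0.005616)
       = 0.567143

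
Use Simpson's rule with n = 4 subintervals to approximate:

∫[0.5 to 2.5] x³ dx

f(x) = x³
a = 0.5, b = 2.5, n = 4
h = (b - a)/n = 0.500000

Simpson's rule: (h/3)[f(x₀) + 4f(x₁) + 2f(x₂) + ... + f(xₙ)]

x_0 = 0.5000, f(x_0) = 0.125000, coefficient = 1
x_1 = 1.0000, f(x_1) = 1.000000, coefficient = 4
x_2 = 1.5000, f(x_2) = 3.375000, coefficient = 2
x_3 = 2.0000, f(x_3) = 8.000000, coefficient = 4
x_4 = 2.5000, f(x_4) = 15.625000, coefficient = 1

I ≈ (0.500000/3) × 58.500000 = 9.750000
Exact value: 9.750000
Error: 0.000000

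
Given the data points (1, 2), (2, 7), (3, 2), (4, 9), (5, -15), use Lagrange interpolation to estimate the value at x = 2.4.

Lagrange interpolation formula:
P(x) = Σ yᵢ × Lᵢ(x)
where Lᵢ(x) = Π_{j≠i} (x - xⱼ)/(xᵢ - xⱼ)

L_0(2.4) = (2.4 - 2)/(1 - 2) × (2.4 - 3)/(1 - 3) × (2.4 - 4)/(1 - 4) × (2.4 - 5)/(1 - 5) = -0.041600
L_1(2.4) = (2.4 - 1)/(2 - 1) × (2.4 - 3)/(2 - 3) × (2.4 - 4)/(2 - 4) × (2.4 - 5)/(2 - 5) = 0.582400
L_2(2.4) = (2.4 - 1)/(3 - 1) × (2.4 - 2)/(3 - 2) × (2.4 - 4)/(3 - 4) × (2.4 - 5)/(3 - 5) = 0.582400
L_3(2.4) = (2.4 - 1)/(4 - 1) × (2.4 - 2)/(4 - 2) × (2.4 - 3)/(4 - 3) × (2.4 - 5)/(4 - 5) = -0.145600
L_4(2.4) = (2.4 - 1)/(5 - 1) × (2.4 - 2)/(5 - 2) × (2.4 - 3)/(5 - 3) × (2.4 - 4)/(5 - 4) = 0.022400

P(2.4) = 2×L_0(2.4) + 7×L_1(2.4) + 2×L_2(2.4) + 9×L_3(2.4) + (-15)×L_4(2.4)
P(2.4) = 3.512000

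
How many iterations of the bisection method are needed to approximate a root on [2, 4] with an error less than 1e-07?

We need (b-a)/2^n ≤ 1e-07
(4 - 2)/2^n ≤ 1e-07
2/2^n ≤ 1e-07
2^n ≥ 20000000
n ≥ log₂(20000000) = 24.25
n ≥ 25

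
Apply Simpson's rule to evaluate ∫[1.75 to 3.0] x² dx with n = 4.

f(x) = x²
a = 1.75, b = 3.0, n = 4
h = (b - a)/n = 0.312500

Simpson's rule: (h/3)[f(x₀) + 4f(x₁) + 2f(x₂) + ... + f(xₙ)]

x_0 = 1.7500, f(x_0) = 3.062500, coefficient = 1
x_1 = 2.0625, f(x_1) = 4.253906, coefficient = 4
x_2 = 2.3750, f(x_2) = 5.640625, coefficient = 2
x_3 = 2.6875, f(x_3) = 7.222656, coefficient = 4
x_4 = 3.0000, f(x_4) = 9.000000, coefficient = 1

I ≈ (0.312500/3) × 69.250000 = 7.213542
Exact value: 7.213542
Error: 0.000000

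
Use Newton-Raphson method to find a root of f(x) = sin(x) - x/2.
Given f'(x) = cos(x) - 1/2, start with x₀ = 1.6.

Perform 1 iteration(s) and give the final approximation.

f(x) = sin(x) - x/2
f'(x) = cos(x) - 1/2
x₀ = 1.6

Newton-Raphson formula: x_{n+1} = x_n - f(x_n)/f'(x_n)

Iteration 1:
  f(1.600000) = 0.199574
  f'(1.600000) = -0.529200
  x_1 = 1.600000 - 0.199574/(-0.529200) = 1.977124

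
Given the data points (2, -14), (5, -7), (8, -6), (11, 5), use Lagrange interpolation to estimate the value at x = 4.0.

Lagrange interpolation formula:
P(x) = Σ yᵢ × Lᵢ(x)
where Lᵢ(x) = Π_{j≠i} (x - xⱼ)/(xᵢ - xⱼ)

L_0(4.0) = (4.0 - 5)/(2 - 5) × (4.0 - 8)/(2 - 8) × (4.0 - 11)/(2 - 11) = 0.172840
L_1(4.0) = (4.0 - 2)/(5 - 2) × (4.0 - 8)/(5 - 8) × (4.0 - 11)/(5 - 11) = 1.037037
L_2(4.0) = (4.0 - 2)/(8 - 2) × (4.0 - 5)/(8 - 5) × (4.0 - 11)/(8 - 11) = -0.259259
L_3(4.0) = (4.0 - 2)/(11 - 2) × (4.0 - 5)/(11 - 5) × (4.0 - 8)/(11 - 8) = 0.049383

P(4.0) = (-14)×L_0(4.0) + (-7)×L_1(4.0) + (-6)×L_2(4.0) + 5×L_3(4.0)
P(4.0) = -7.876543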